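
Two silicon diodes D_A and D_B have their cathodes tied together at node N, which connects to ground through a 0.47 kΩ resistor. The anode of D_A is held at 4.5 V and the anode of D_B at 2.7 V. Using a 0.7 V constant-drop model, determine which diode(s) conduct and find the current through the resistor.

Assume both conduct. Then node N would need to be at both 4.5−0.7 = 3.8 V and 2.7−0.7 = 2 V, which is impossible.
Assume only D_A conducts: V_N = 4.5 − 0.7 = 3.8 V, so I_R = 3.8/0.47 = 8.09 mA.
Check D_B: its anode-to-cathode voltage is 2.7 − 3.8 = -1.1 V < 0.7 V, so it is off. The assumption is consistent.

Only D_A conducts; I_R ≈ 8.1 mA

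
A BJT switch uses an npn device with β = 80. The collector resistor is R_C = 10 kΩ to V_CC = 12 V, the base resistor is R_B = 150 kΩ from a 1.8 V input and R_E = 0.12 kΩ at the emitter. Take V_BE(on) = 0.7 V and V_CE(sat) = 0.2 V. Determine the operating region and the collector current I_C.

Assume active. Base-emitter loop: I_B = (V_BB − V_BE)/(R_B + (β+1)R_E) = (1.8 − 0.7)/(150 + 81×0.12) = 0.00689 mA.
I_C = β·I_B = 80×0.00689 = 0.551 mA.
V_CE = V_CC − I_C·R_C − I_E·R_E = 12 − 0.551×10 − 0.558×0.12 = 6.42 V > V_CE(sat), so the active-region assumption holds.

active; I_C ≈ 0.55 mA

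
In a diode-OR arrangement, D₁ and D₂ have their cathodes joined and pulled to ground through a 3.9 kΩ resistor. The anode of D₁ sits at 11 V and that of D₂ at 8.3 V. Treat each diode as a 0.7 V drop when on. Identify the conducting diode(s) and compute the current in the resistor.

Assume both conduct. Then node N would need to be at both 11−0.7 = 10.3 V and 8.3−0.7 = 7.6 V, which is impossible.
Assume only D₁ conducts: V_N = 11 − 0.7 = 10.3 V, so I_R = 10.3/3.9 = 2.64 mA.
Check D₂: its anode-to-cathode voltage is 8.3 − 10.3 = -2 V < 0.7 V, so it is off. The assumption is consistent.

Only D₁ conducts; I_R ≈ 2.6 mA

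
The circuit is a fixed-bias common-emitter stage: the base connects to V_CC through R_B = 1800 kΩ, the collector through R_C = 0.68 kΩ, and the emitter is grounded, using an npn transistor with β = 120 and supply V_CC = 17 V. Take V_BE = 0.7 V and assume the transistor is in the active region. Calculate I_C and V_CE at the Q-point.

I_C ≈ 1.1 mA, V_CE ≈ 16 V

Base loop: V_CC = I_B·R_B + V_BE, so I_B = (17 − 0.7)/1800 kΩ = 0.00906 mA.
In the active region I_C = β·I_B = 120 × 0.00906 = 1.09 mA.
Collector loop: V_CE = V_CC − I_C·R_C = 17 − 1.09×0.68 = 16.3 V.
Since V_CE = 16.3 V > V_CE(sat) ≈ 0.2 V, the transistor is in the active region as assumed.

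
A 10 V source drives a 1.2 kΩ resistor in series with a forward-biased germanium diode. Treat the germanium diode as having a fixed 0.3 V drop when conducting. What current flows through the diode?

I ≈ 8.1 mA

KVL around the loop: 10 = V_D + I·R = 0.3 + I × 1.2 kΩ.
So I = (10 − 0.3) / 1.2 kΩ = 9.7 / 1.2 = 8.08 mA.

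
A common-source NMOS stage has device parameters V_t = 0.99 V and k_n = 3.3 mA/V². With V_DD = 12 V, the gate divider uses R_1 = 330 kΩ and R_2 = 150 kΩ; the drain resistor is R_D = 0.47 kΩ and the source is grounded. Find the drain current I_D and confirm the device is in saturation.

I_D ≈ 13 mA

V_G = V_DD·R_2/(R_1+R_2) = 12×150/480 = 3.75 V. With the source grounded, V_GS = V_G = 3.75 V.
Assume saturation: I_D = (k_n/2)(V_GS − V_t)² = (3.3/2)×(3.75 − 0.99)² = 1.65×2.76² = 12.6 mA.
V_DS = V_DD − I_D·R_D = 12 − 12.6×0.47 = 6.09 V.
Saturation requires V_DS ≥ V_GS − V_t = 2.76 V; 6.09 ≥ 2.76 ✓.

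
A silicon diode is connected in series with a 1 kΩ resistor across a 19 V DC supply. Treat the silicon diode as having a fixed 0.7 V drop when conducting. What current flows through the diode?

KVL around the loop: 19 = V_D + I·R = 0.7 + I × 1 kΩ.
So I = (19 − 0.7) / 1 kΩ = 18.3 / 1 = 18.3 mA.

I ≈ 18 mA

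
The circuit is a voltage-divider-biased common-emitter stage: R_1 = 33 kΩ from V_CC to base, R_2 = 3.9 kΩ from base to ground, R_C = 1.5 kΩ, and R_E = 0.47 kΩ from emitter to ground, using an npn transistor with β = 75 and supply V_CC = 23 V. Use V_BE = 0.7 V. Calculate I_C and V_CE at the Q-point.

I_C ≈ 3.3 mA, V_CE ≈ 16 V

Thevenize the base divider: V_Th = V_CC·R_2/(R_1+R_2) = 23×3.9/36.9 = 2.43 V, R_Th = R_1‖R_2 = 3.49 kΩ.
Base-emitter loop: V_Th = I_B·R_Th + V_BE + (β+1)I_B·R_E, so I_B = (2.43 − 0.7) / (3.49 + 76×0.47) = 0.0441 mA.
I_C = β·I_B = 75×0.0441 = 3.31 mA, and I_E = (β+1)I_B = 3.36 mA.
V_CE = V_CC − I_C·R_C − I_E·R_E = 23 − 3.31×1.5 − 3.36×0.47 = 16.5 V.
V_CE = 16.5 V > 0.2 V confirms active-region operation.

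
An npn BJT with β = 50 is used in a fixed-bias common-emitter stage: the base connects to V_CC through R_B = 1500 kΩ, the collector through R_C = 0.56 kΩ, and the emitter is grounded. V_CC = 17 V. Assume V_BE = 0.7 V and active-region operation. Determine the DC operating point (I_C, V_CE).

Base loop: V_CC = I_B·R_B + V_BE, so I_B = (17 − 0.7)/1500 kΩ = 0.0109 mA.
In the active region I_C = β·I_B = 50 × 0.0109 = 0.543 mA.
Collector loop: V_CE = V_CC − I_C·R_C = 17 − 0.543×0.56 = 16.7 V.
Since V_CE = 16.7 V > V_CE(sat) ≈ 0.2 V, the transistor is in the active region as assumed.

I_C ≈ 0.54 mA, V_CE ≈ 17 V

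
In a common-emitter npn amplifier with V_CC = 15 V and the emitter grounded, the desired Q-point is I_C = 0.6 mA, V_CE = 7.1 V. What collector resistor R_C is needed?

Collector loop: V_CC = I_C·R_C + V_CE.
R_C = (V_CC − V_CE)/I_C = (15 − 7.1)/0.6 = 13.2 kΩ.

R_C ≈ 13 kΩ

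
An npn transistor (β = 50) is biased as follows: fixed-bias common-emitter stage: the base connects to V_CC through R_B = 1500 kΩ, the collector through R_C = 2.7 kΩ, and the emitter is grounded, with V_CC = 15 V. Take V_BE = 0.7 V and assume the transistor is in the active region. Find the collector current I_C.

I_C ≈ 0.48 mA

Base loop: V_CC = I_B·R_B + V_BE, so I_B = (15 − 0.7)/1500 kΩ = 0.00953 mA.
In the active region I_C = β·I_B = 50 × 0.00953 = 0.477 mA.
Collector loop: V_CE = V_CC − I_C·R_C = 15 − 0.477×2.7 = 13.7 V.
Since V_CE = 13.7 V > V_CE(sat) ≈ 0.2 V, the transistor is in the active region as assumed.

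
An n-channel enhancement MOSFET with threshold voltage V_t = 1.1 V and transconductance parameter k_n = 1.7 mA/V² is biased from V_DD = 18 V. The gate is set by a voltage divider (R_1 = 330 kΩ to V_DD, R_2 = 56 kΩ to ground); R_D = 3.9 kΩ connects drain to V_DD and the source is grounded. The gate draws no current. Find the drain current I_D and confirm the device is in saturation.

I_D ≈ 1.9 mA

V_G = V_DD·R_2/(R_1+R_2) = 18×56/386 = 2.61 V. With the source grounded, V_GS = V_G = 2.61 V.
Assume saturation: I_D = (k_n/2)(V_GS − V_t)² = (1.7/2)×(2.61 − 1.1)² = 0.85×1.51² = 1.94 mA.
V_DS = V_DD − I_D·R_D = 18 − 1.94×3.9 = 10.4 V.
Saturation requires V_DS ≥ V_GS − V_t = 1.51 V; 10.4 ≥ 1.51 ✓.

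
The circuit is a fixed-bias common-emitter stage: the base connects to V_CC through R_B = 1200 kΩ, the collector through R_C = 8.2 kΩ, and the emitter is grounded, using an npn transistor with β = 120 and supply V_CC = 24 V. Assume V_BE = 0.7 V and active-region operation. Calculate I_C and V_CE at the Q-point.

Base loop: V_CC = I_B·R_B + V_BE, so I_B = (24 − 0.7)/1200 kΩ = 0.0194 mA.
In the active region I_C = β·I_B = 120 × 0.0194 = 2.33 mA.
Collector loop: V_CE = V_CC − I_C·R_C = 24 − 2.33×8.2 = 4.89 V.
Since V_CE = 4.89 V > V_CE(sat) ≈ 0.2 V, the transistor is in the active region as assumed.

I_C ≈ 2.3 mA, V_CE ≈ 4.9 V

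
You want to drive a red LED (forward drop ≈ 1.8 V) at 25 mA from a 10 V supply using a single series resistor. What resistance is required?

The resistor drops V_S − V_D = 10 − 1.8 = 8.2 V at 25 mA.
R = 8.2 V / 25 mA = 0.328 kΩ.

R ≈ 0.33 kΩ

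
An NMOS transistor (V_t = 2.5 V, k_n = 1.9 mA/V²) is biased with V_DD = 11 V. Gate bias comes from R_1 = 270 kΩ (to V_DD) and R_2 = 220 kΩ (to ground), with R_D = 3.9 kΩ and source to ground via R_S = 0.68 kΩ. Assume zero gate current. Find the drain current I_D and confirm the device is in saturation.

V_G = V_DD·R_2/(R_1+R_2) = 11×220/490 = 4.94 V.
Assume saturation: I_D = (k_n/2)(V_GS − V_t)² with V_GS = V_G − I_D·R_S = 4.94 − 0.68·I_D.
Substituting gives 0.439·I_D² − 4.15·I_D + 5.65 = 0, with roots I_D = 1.65 or 7.8 mA.
The root I_D = 7.8 mA gives V_GS = -0.365 V ≤ V_t, so take I_D = 1.65 mA.
Then V_GS = 3.82 V and V_DS = V_DD − I_D(R_D+R_S) = 11 − 1.65×4.58 = 3.45 V.
Saturation requires V_DS ≥ V_GS − V_t = 1.32 V; 3.45 ≥ 1.32 ✓.

I_D ≈ 1.6 mA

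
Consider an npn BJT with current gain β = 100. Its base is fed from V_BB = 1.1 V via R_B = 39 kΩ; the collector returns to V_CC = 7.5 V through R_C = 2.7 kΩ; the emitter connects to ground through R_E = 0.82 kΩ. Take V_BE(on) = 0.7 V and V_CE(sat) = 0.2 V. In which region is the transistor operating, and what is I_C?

Assume active. Base-emitter loop: I_B = (V_BB − V_BE)/(R_B + (β+1)R_E) = (1.1 − 0.7)/(39 + 101×0.82) = 0.00328 mA.
I_C = β·I_B = 100×0.00328 = 0.328 mA.
V_CE = V_CC − I_C·R_C − I_E·R_E = 7.5 − 0.328×2.7 − 0.332×0.82 = 6.34 V > V_CE(sat), so the active-region assumption holds.

active; I_C ≈ 0.33 mA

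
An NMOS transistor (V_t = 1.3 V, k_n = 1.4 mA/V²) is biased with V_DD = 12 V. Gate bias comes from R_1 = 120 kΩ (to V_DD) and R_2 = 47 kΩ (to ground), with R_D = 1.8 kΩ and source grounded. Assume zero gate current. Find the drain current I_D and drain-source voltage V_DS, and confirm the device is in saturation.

I_D ≈ 3 mA, V_DS ≈ 6.6 V

V_G = V_DD·R_2/(R_1+R_2) = 12×47/167 = 3.38 V. With the source grounded, V_GS = V_G = 3.38 V.
Assume saturation: I_D = (k_n/2)(V_GS − V_t)² = (1.4/2)×(3.38 − 1.3)² = 0.7×2.08² = 3.02 mA.
V_DS = V_DD − I_D·R_D = 12 − 3.02×1.8 = 6.56 V.
Saturation requires V_DS ≥ V_GS − V_t = 2.08 V; 6.56 ≥ 2.08 ✓.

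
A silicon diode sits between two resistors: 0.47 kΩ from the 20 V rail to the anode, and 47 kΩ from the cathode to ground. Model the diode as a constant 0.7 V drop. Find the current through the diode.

I ≈ 0.41 mA

The two resistors are in series with the diode, so KVL gives 20 = I·0.47 + 0.7 + I·47.
I = (20 − 0.7) / (0.47 + 47) kΩ = 19.3 / 47.5 = 0.407 mA.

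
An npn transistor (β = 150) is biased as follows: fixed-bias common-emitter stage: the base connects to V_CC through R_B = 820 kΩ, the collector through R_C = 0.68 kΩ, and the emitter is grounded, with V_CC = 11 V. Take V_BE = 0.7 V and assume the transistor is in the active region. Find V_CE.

V_CE ≈ 9.7 V

Base loop: V_CC = I_B·R_B + V_BE, so I_B = (11 − 0.7)/820 kΩ = 0.0126 mA.
In the active region I_C = β·I_B = 150 × 0.0126 = 1.88 mA.
Collector loop: V_CE = V_CC − I_C·R_C = 11 − 1.88×0.68 = 9.72 V.
Since V_CE = 9.72 V > V_CE(sat) ≈ 0.2 V, the transistor is in the active region as assumed.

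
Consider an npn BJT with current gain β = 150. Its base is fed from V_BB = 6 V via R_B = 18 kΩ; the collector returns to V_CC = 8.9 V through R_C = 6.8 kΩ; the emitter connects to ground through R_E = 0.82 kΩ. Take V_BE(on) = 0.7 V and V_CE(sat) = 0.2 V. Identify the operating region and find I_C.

Assume active: I_B = (6 − 0.7)/(18 + 151×0.82) = 0.0374 mA, I_C = β·I_B = 5.61 mA.
Then V_CE = 8.9 − 5.61×6.8 − 5.64×0.82 = -33.8 V < 0.2 V — the active assumption fails.
Re-solve with V_CE = 0.2 V. KCL at the emitter: V_E/R_E = (V_BB−0.7−V_E)/R_B + (V_CC−0.2−V_E)/R_C, giving V_E = 1.11 V.
I_C = (V_CC − 0.2 − V_E)/R_C = (8.7 − 1.11)/6.8 = 1.12 mA.
Check: I_B = (5.3 − 1.11)/18 = 0.233 mA, and β·I_B = 34.9 mA > I_C, confirming saturation.

saturation; I_C ≈ 1.1 mA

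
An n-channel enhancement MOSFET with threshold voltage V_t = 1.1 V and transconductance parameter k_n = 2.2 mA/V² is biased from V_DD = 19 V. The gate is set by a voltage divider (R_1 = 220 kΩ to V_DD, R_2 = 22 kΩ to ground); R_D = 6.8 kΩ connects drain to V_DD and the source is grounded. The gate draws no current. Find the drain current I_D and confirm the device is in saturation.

V_G = V_DD·R_2/(R_1+R_2) = 19×22/242 = 1.73 V. With the source grounded, V_GS = V_G = 1.73 V.
Assume saturation: I_D = (k_n/2)(V_GS − V_t)² = (2.2/2)×(1.73 − 1.1)² = 1.1×0.627² = 0.433 mA.
V_DS = V_DD − I_D·R_D = 19 − 0.433×6.8 = 16.1 V.
Saturation requires V_DS ≥ V_GS − V_t = 0.627 V; 16.1 ≥ 0.627 ✓.

I_D ≈ 0.43 mA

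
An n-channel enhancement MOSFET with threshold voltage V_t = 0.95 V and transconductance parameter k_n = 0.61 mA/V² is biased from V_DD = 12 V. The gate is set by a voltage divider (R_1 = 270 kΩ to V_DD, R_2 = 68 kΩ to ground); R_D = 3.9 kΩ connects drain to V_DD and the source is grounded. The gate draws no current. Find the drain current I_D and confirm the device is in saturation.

V_G = V_DD·R_2/(R_1+R_2) = 12×68/338 = 2.41 V. With the source grounded, V_GS = V_G = 2.41 V.
Assume saturation: I_D = (k_n/2)(V_GS − V_t)² = (0.61/2)×(2.41 − 0.95)² = 0.305×1.46² = 0.654 mA.
V_DS = V_DD − I_D·R_D = 12 − 0.654×3.9 = 9.45 V.
Saturation requires V_DS ≥ V_GS − V_t = 1.46 V; 9.45 ≥ 1.46 ✓.

I_D ≈ 0.65 mA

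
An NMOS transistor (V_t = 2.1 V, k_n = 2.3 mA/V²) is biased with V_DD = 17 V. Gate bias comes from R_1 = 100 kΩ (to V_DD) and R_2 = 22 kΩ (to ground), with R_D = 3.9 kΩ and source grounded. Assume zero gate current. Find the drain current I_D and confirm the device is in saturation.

I_D ≈ 1.1 mA

V_G = V_DD·R_2/(R_1+R_2) = 17×22/122 = 3.07 V. With the source grounded, V_GS = V_G = 3.07 V.
Assume saturation: I_D = (k_n/2)(V_GS − V_t)² = (2.3/2)×(3.07 − 2.1)² = 1.15×0.966² = 1.07 mA.
V_DS = V_DD − I_D·R_D = 17 − 1.07×3.9 = 12.8 V.
Saturation requires V_DS ≥ V_GS − V_t = 0.966 V; 12.8 ≥ 0.966 ✓.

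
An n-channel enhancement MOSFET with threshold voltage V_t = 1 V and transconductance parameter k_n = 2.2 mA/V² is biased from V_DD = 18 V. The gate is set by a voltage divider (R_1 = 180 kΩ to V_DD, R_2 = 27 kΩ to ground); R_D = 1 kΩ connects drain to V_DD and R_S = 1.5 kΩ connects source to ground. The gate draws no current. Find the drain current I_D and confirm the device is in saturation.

I_D ≈ 0.47 mA

V_G = V_DD·R_2/(R_1+R_2) = 18×27/207 = 2.35 V.
Assume saturation: I_D = (k_n/2)(V_GS − V_t)² with V_GS = V_G − I_D·R_S = 2.35 − 1.5·I_D.
Substituting gives 2.48·I_D² − 5.45·I_D + 2 = 0, with roots I_D = 0.465 or 1.74 mA.
The root I_D = 1.74 mA gives V_GS = -0.256 V ≤ V_t, so take I_D = 0.465 mA.
Then V_GS = 1.65 V and V_DS = V_DD − I_D(R_D+R_S) = 18 − 0.465×2.5 = 16.8 V.
Saturation requires V_DS ≥ V_GS − V_t = 0.65 V; 16.8 ≥ 0.65 ✓.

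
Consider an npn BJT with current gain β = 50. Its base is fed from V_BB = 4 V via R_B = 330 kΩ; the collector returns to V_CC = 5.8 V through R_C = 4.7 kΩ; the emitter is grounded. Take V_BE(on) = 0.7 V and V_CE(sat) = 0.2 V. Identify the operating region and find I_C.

Assume active. Base-emitter loop: I_B = (V_BB − V_BE)/R_B = (4 − 0.7)/330 = 0.01 mA.
I_C = β·I_B = 50×0.01 = 0.5 mA.
V_CE = V_CC − I_C·R_C = 5.8 − 0.5×4.7 = 3.45 V > V_CE(sat), so the active-region assumption holds.

active; I_C ≈ 0.5 mA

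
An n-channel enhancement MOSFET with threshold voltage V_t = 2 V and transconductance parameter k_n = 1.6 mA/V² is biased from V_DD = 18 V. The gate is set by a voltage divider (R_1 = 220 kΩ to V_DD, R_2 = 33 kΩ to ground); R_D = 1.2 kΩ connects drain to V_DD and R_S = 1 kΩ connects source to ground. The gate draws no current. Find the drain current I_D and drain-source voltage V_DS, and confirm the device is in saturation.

V_G = V_DD·R_2/(R_1+R_2) = 18×33/253 = 2.35 V.
Assume saturation: I_D = (k_n/2)(V_GS − V_t)² with V_GS = V_G − I_D·R_S = 2.35 − 1·I_D.
Substituting gives 0.8·I_D² − 1.56·I_D + 0.0968 = 0, with roots I_D = 0.0643 or 1.88 mA.
The root I_D = 1.88 mA gives V_GS = 0.466 V ≤ V_t, so take I_D = 0.0643 mA.
Then V_GS = 2.28 V and V_DS = V_DD − I_D(R_D+R_S) = 18 − 0.0643×2.2 = 17.9 V.
Saturation requires V_DS ≥ V_GS − V_t = 0.284 V; 17.9 ≥ 0.284 ✓.

I_D ≈ 0.064 mA, V_DS ≈ 18 V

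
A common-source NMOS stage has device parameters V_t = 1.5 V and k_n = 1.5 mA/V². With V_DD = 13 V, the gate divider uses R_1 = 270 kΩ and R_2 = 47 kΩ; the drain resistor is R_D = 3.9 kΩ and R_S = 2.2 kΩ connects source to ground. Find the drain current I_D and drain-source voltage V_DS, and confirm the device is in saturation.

I_D ≈ 0.063 mA, V_DS ≈ 13 V

V_G = V_DD·R_2/(R_1+R_2) = 13×47/317 = 1.93 V.
Assume saturation: I_D = (k_n/2)(V_GS − V_t)² with V_GS = V_G − I_D·R_S = 1.93 − 2.2·I_D.
Substituting gives 3.63·I_D² − 2.41·I_D + 0.137 = 0, with roots I_D = 0.0628 or 0.601 mA.
The root I_D = 0.601 mA gives V_GS = 0.605 V ≤ V_t, so take I_D = 0.0628 mA.
Then V_GS = 1.79 V and V_DS = V_DD − I_D(R_D+R_S) = 13 − 0.0628×6.1 = 12.6 V.
Saturation requires V_DS ≥ V_GS − V_t = 0.289 V; 12.6 ≥ 0.289 ✓.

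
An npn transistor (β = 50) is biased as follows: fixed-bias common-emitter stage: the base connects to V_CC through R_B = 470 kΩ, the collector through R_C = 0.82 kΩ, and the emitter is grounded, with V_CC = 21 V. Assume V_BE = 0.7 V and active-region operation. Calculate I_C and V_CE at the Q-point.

Base loop: V_CC = I_B·R_B + V_BE, so I_B = (21 − 0.7)/470 kΩ = 0.0432 mA.
In the active region I_C = β·I_B = 50 × 0.0432 = 2.16 mA.
Collector loop: V_CE = V_CC − I_C·R_C = 21 − 2.16×0.82 = 19.2 V.
Since V_CE = 19.2 V > V_CE(sat) ≈ 0.2 V, the transistor is in the active region as assumed.

I_C ≈ 2.2 mA, V_CE ≈ 19 V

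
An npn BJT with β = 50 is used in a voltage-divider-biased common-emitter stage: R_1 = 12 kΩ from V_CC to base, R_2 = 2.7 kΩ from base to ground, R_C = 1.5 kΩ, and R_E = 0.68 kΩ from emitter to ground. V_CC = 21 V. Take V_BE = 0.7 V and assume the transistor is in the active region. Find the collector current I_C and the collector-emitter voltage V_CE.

Thevenize the base divider: V_Th = V_CC·R_2/(R_1+R_2) = 21×2.7/14.7 = 3.86 V, R_Th = R_1‖R_2 = 2.2 kΩ.
Base-emitter loop: V_Th = I_B·R_Th + V_BE + (β+1)I_B·R_E, so I_B = (3.86 − 0.7) / (2.2 + 51×0.68) = 0.0856 mA.
I_C = β·I_B = 50×0.0856 = 4.28 mA, and I_E = (β+1)I_B = 4.37 mA.
V_CE = V_CC − I_C·R_C − I_E·R_E = 21 − 4.28×1.5 − 4.37×0.68 = 11.6 V.
V_CE = 11.6 V > 0.2 V confirms active-region operation.

I_C ≈ 4.3 mA, V_CE ≈ 12 V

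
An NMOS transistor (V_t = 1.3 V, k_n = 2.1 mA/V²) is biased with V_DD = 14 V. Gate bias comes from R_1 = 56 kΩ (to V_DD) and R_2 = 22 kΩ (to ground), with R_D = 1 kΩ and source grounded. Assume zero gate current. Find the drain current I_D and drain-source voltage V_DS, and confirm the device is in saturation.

V_G = V_DD·R_2/(R_1+R_2) = 14×22/78 = 3.95 V. With the source grounded, V_GS = V_G = 3.95 V.
Assume saturation: I_D = (k_n/2)(V_GS − V_t)² = (2.1/2)×(3.95 − 1.3)² = 1.05×2.65² = 7.37 mA.
V_DS = V_DD − I_D·R_D = 14 − 7.37×1 = 6.63 V.
Saturation requires V_DS ≥ V_GS − V_t = 2.65 V; 6.63 ≥ 2.65 ✓.

I_D ≈ 7.4 mA, V_DS ≈ 6.6 V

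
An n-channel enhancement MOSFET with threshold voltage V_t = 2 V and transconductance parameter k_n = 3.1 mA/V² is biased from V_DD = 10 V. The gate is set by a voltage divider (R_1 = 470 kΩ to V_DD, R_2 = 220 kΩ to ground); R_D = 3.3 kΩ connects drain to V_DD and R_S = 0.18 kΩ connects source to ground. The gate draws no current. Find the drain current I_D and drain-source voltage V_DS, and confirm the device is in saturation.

V_G = V_DD·R_2/(R_1+R_2) = 10×220/690 = 3.19 V.
Assume saturation: I_D = (k_n/2)(V_GS − V_t)² with V_GS = V_G − I_D·R_S = 3.19 − 0.18·I_D.
Substituting gives 0.0502·I_D² − 1.66·I_D + 2.19 = 0, with roots I_D = 1.37 or 31.7 mA.
The root I_D = 31.7 mA gives V_GS = -2.53 V ≤ V_t, so take I_D = 1.37 mA.
Then V_GS = 2.94 V and V_DS = V_DD − I_D(R_D+R_S) = 10 − 1.37×3.48 = 5.22 V.
Saturation requires V_DS ≥ V_GS − V_t = 0.941 V; 5.22 ≥ 0.941 ✓.

I_D ≈ 1.4 mA, V_DS ≈ 5.2 V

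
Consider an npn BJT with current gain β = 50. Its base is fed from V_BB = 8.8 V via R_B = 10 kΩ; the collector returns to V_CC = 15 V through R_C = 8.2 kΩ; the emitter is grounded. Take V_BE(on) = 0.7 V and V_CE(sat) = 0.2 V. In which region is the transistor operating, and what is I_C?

saturation; I_C ≈ 1.8 mA

Assume active: I_B = (8.8 − 0.7)/10 = 0.81 mA, giving I_C = β·I_B = 40.5 mA.
But then V_CE = 15 − 40.5×8.2 = -317 V < V_CE(sat) = 0.2 V — impossible in the active region.
So the transistor is saturated. With V_CE = 0.2 V, I_C = (V_CC − 0.2)/R_C = 14.8/8.2 = 1.8 mA.
Check: β·I_B = 40.5 mA > I_C = 1.8 mA, confirming saturation.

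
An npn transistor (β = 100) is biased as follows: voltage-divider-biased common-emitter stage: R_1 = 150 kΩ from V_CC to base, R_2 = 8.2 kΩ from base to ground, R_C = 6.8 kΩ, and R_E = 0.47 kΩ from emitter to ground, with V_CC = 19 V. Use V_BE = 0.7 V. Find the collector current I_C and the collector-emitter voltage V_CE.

Thevenize the base divider: V_Th = V_CC·R_2/(R_1+R_2) = 19×8.2/158 = 0.985 V, R_Th = R_1‖R_2 = 7.77 kΩ.
Base-emitter loop: V_Th = I_B·R_Th + V_BE + (β+1)I_B·R_E, so I_B = (0.985 − 0.7) / (7.77 + 101×0.47) = 0.00516 mA.
I_C = β·I_B = 100×0.00516 = 0.516 mA, and I_E = (β+1)I_B = 0.521 mA.
V_CE = V_CC − I_C·R_C − I_E·R_E = 19 − 0.516×6.8 − 0.521×0.47 = 15.2 V.
V_CE = 15.2 V > 0.2 V confirms active-region operation.

I_C ≈ 0.52 mA, V_CE ≈ 15 V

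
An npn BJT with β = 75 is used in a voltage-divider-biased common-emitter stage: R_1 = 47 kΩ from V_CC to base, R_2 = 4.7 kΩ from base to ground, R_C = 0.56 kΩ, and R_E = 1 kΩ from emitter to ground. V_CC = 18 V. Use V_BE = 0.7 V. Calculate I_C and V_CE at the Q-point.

Thevenize the base divider: V_Th = V_CC·R_2/(R_1+R_2) = 18×4.7/51.7 = 1.64 V, R_Th = R_1‖R_2 = 4.27 kΩ.
Base-emitter loop: V_Th = I_B·R_Th + V_BE + (β+1)I_B·R_E, so I_B = (1.64 − 0.7) / (4.27 + 76×1) = 0.0117 mA.
I_C = β·I_B = 75×0.0117 = 0.875 mA, and I_E = (β+1)I_B = 0.887 mA.
V_CE = V_CC − I_C·R_C − I_E·R_E = 18 − 0.875×0.56 − 0.887×1 = 16.6 V.
V_CE = 16.6 V > 0.2 V confirms active-region operation.

I_C ≈ 0.87 mA, V_CE ≈ 17 V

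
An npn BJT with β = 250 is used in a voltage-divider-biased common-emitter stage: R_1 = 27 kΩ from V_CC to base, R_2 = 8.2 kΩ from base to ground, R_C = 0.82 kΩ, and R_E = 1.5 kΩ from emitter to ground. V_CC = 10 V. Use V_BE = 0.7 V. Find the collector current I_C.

Thevenize the base divider: V_Th = V_CC·R_2/(R_1+R_2) = 10×8.2/35.2 = 2.33 V, R_Th = R_1‖R_2 = 6.29 kΩ.
Base-emitter loop: V_Th = I_B·R_Th + V_BE + (β+1)I_B·R_E, so I_B = (2.33 − 0.7) / (6.29 + 251×1.5) = 0.00426 mA.
I_C = β·I_B = 250×0.00426 = 1.06 mA, and I_E = (β+1)I_B = 1.07 mA.
V_CE = V_CC − I_C·R_C − I_E·R_E = 10 − 1.06×0.82 − 1.07×1.5 = 7.52 V.
V_CE = 7.52 V > 0.2 V confirms active-region operation.

I_C ≈ 1.1 mA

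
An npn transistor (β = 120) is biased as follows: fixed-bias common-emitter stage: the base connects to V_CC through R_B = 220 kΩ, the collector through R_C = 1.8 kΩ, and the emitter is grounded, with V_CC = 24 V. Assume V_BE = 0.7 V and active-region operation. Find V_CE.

V_CE ≈ 1.1 V

Base loop: V_CC = I_B·R_B + V_BE, so I_B = (24 − 0.7)/220 kΩ = 0.106 mA.
In the active region I_C = β·I_B = 120 × 0.106 = 12.7 mA.
Collector loop: V_CE = V_CC − I_C·R_C = 24 − 12.7×1.8 = 1.12 V.
Since V_CE = 1.12 V > V_CE(sat) ≈ 0.2 V, the transistor is in the active region as assumed.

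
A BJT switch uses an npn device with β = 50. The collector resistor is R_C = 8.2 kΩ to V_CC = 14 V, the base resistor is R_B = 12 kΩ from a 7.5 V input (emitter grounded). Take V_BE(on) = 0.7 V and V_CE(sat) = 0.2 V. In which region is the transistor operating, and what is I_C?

saturation; I_C ≈ 1.7 mA

Assume active: I_B = (7.5 − 0.7)/12 = 0.567 mA, giving I_C = β·I_B = 28.3 mA.
But then V_CE = 14 − 28.3×8.2 = -218 V < V_CE(sat) = 0.2 V — impossible in the active region.
So the transistor is saturated. With V_CE = 0.2 V, I_C = (V_CC − 0.2)/R_C = 13.8/8.2 = 1.68 mA.
Check: β·I_B = 28.3 mA > I_C = 1.68 mA, confirming saturation.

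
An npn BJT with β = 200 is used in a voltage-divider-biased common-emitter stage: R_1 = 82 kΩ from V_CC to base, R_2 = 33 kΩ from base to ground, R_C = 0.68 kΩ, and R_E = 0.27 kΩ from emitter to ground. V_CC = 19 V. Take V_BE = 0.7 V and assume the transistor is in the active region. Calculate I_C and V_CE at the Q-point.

I_C ≈ 12 mA, V_CE ≈ 7.4 V

Thevenize the base divider: V_Th = V_CC·R_2/(R_1+R_2) = 19×33/115 = 5.45 V, R_Th = R_1‖R_2 = 23.5 kΩ.
Base-emitter loop: V_Th = I_B·R_Th + V_BE + (β+1)I_B·R_E, so I_B = (5.45 − 0.7) / (23.5 + 201×0.27) = 0.0611 mA.
I_C = β·I_B = 200×0.0611 = 12.2 mA, and I_E = (β+1)I_B = 12.3 mA.
V_CE = V_CC − I_C·R_C − I_E·R_E = 19 − 12.2×0.68 − 12.3×0.27 = 7.38 V.
V_CE = 7.38 V > 0.2 V confirms active-region operation.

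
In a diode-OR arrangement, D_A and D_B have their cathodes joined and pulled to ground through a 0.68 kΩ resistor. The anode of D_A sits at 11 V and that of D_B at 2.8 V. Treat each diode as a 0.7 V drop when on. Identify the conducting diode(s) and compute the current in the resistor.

Only D_A conducts; I_R ≈ 15 mA

Assume both conduct. Then node N would need to be at both 11−0.7 = 10.3 V and 2.8−0.7 = 2.1 V, which is impossible.
Assume only D_A conducts: V_N = 11 − 0.7 = 10.3 V, so I_R = 10.3/0.68 = 15.1 mA.
Check D_B: its anode-to-cathode voltage is 2.8 − 10.3 = -7.5 V < 0.7 V, so it is off. The assumption is consistent.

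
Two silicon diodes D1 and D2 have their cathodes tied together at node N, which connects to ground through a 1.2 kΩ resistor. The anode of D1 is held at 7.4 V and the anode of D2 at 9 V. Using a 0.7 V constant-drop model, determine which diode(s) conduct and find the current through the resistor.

Assume both conduct. Then node N would need to be at both 7.4−0.7 = 6.7 V and 9−0.7 = 8.3 V, which is impossible.
Assume only D2 conducts: V_N = 9 − 0.7 = 8.3 V, so I_R = 8.3/1.2 = 6.92 mA.
Check D1: its anode-to-cathode voltage is 7.4 − 8.3 = -0.9 V < 0.7 V, so it is off. The assumption is consistent.

Only D2 conducts; I_R ≈ 6.9 mA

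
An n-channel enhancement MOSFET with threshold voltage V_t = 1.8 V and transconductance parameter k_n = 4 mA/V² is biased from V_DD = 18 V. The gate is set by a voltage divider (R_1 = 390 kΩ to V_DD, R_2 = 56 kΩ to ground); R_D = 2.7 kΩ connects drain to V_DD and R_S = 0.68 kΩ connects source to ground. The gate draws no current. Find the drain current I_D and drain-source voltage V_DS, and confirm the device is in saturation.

V_G = V_DD·R_2/(R_1+R_2) = 18×56/446 = 2.26 V.
Assume saturation: I_D = (k_n/2)(V_GS − V_t)² with V_GS = V_G − I_D·R_S = 2.26 − 0.68·I_D.
Substituting gives 0.925·I_D² − 2.25·I_D + 0.423 = 0, with roots I_D = 0.205 or 2.23 mA.
The root I_D = 2.23 mA gives V_GS = 0.744 V ≤ V_t, so take I_D = 0.205 mA.
Then V_GS = 2.12 V and V_DS = V_DD − I_D(R_D+R_S) = 18 − 0.205×3.38 = 17.3 V.
Saturation requires V_DS ≥ V_GS − V_t = 0.32 V; 17.3 ≥ 0.32 ✓.

I_D ≈ 0.21 mA, V_DS ≈ 17 V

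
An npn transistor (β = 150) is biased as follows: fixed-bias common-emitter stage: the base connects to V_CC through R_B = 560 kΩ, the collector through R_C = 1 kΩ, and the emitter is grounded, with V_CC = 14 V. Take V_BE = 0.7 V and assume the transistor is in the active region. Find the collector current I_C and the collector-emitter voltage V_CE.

I_C ≈ 3.6 mA, V_CE ≈ 10 V

Base loop: V_CC = I_B·R_B + V_BE, so I_B = (14 − 0.7)/560 kΩ = 0.0238 mA.
In the active region I_C = β·I_B = 150 × 0.0238 = 3.56 mA.
Collector loop: V_CE = V_CC − I_C·R_C = 14 − 3.56×1 = 10.4 V.
Since V_CE = 10.4 V > V_CE(sat) ≈ 0.2 V, the transistor is in the active region as assumed.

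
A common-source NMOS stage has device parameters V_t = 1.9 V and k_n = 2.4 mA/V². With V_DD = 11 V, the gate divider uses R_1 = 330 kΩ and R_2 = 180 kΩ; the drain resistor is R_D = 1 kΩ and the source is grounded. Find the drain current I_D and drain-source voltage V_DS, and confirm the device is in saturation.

I_D ≈ 4.7 mA, V_DS ≈ 6.3 V

V_G = V_DD·R_2/(R_1+R_2) = 11×180/510 = 3.88 V. With the source grounded, V_GS = V_G = 3.88 V.
Assume saturation: I_D = (k_n/2)(V_GS − V_t)² = (2.4/2)×(3.88 − 1.9)² = 1.2×1.98² = 4.72 mA.
V_DS = V_DD − I_D·R_D = 11 − 4.72×1 = 6.28 V.
Saturation requires V_DS ≥ V_GS − V_t = 1.98 V; 6.28 ≥ 1.98 ✓.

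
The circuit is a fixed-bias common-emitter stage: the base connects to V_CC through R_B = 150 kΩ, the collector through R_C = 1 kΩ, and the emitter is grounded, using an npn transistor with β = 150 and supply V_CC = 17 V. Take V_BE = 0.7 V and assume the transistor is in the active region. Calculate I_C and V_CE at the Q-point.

I_C ≈ 16 mA, V_CE ≈ 0.7 V

Base loop: V_CC = I_B·R_B + V_BE, so I_B = (17 − 0.7)/150 kΩ = 0.109 mA.
In the active region I_C = β·I_B = 150 × 0.109 = 16.3 mA.
Collector loop: V_CE = V_CC − I_C·R_C = 17 − 16.3×1 = 0.7 V.
Since V_CE = 0.7 V > V_CE(sat) ≈ 0.2 V, the transistor is in the active region as assumed.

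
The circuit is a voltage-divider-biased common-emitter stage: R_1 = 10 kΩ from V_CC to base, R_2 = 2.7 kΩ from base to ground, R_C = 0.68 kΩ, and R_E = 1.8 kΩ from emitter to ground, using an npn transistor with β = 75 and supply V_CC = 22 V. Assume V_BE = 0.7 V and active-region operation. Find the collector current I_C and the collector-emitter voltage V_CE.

Thevenize the base divider: V_Th = V_CC·R_2/(R_1+R_2) = 22×2.7/12.7 = 4.68 V, R_Th = R_1‖R_2 = 2.13 kΩ.
Base-emitter loop: V_Th = I_B·R_Th + V_BE + (β+1)I_B·R_E, so I_B = (4.68 − 0.7) / (2.13 + 76×1.8) = 0.0286 mA.
I_C = β·I_B = 75×0.0286 = 2.15 mA, and I_E = (β+1)I_B = 2.18 mA.
V_CE = V_CC − I_C·R_C − I_E·R_E = 22 − 2.15×0.68 − 2.18×1.8 = 16.6 V.
V_CE = 16.6 V > 0.2 V confirms active-region operation.

I_C ≈ 2.1 mA, V_CE ≈ 17 V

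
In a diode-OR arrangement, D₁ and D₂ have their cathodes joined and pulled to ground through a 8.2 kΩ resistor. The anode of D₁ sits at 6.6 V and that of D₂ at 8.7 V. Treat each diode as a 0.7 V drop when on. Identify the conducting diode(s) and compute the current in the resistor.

Only D₂ conducts; I_R ≈ 0.98 mA

Assume both conduct. Then node N would need to be at both 6.6−0.7 = 5.9 V and 8.7−0.7 = 8 V, which is impossible.
Assume only D₂ conducts: V_N = 8.7 − 0.7 = 8 V, so I_R = 8/8.2 = 0.976 mA.
Check D₁: its anode-to-cathode voltage is 6.6 − 8 = -1.4 V < 0.7 V, so it is off. The assumption is consistent.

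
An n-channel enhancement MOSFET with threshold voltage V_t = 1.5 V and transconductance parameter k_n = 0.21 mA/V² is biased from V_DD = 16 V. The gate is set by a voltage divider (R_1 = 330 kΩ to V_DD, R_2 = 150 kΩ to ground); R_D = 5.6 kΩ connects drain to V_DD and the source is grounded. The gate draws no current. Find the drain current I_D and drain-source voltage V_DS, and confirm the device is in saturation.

I_D ≈ 1.3 mA, V_DS ≈ 8.8 V

V_G = V_DD·R_2/(R_1+R_2) = 16×150/480 = 5 V. With the source grounded, V_GS = V_G = 5 V.
Assume saturation: I_D = (k_n/2)(V_GS − V_t)² = (0.21/2)×(5 − 1.5)² = 0.105×3.5² = 1.29 mA.
V_DS = V_DD − I_D·R_D = 16 − 1.29×5.6 = 8.8 V.
Saturation requires V_DS ≥ V_GS − V_t = 3.5 V; 8.8 ≥ 3.5 ✓.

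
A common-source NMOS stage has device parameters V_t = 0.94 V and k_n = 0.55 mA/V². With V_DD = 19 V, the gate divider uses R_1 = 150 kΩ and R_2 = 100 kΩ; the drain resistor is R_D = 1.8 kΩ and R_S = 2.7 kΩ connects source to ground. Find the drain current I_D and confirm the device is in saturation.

I_D ≈ 1.6 mA

V_G = V_DD·R_2/(R_1+R_2) = 19×100/250 = 7.6 V.
Assume saturation: I_D = (k_n/2)(V_GS − V_t)² with V_GS = V_G − I_D·R_S = 7.6 − 2.7·I_D.
Substituting gives 2·I_D² − 10.9·I_D + 12.2 = 0, with roots I_D = 1.58 or 3.85 mA.
The root I_D = 3.85 mA gives V_GS = -2.8 V ≤ V_t, so take I_D = 1.58 mA.
Then V_GS = 3.34 V and V_DS = V_DD − I_D(R_D+R_S) = 19 − 1.58×4.5 = 11.9 V.
Saturation requires V_DS ≥ V_GS − V_t = 2.4 V; 11.9 ≥ 2.4 ✓.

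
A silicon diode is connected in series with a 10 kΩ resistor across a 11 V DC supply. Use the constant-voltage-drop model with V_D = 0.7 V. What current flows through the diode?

KVL around the loop: 11 = V_D + I·R = 0.7 + I × 10 kΩ.
So I = (11 − 0.7) / 10 kΩ = 10.3 / 10 = 1.03 mA.

I ≈ 1 mA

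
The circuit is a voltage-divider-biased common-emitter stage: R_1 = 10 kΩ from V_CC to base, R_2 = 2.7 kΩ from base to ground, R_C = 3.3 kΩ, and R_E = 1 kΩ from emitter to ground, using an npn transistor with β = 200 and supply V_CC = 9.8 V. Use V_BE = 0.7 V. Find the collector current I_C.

I_C ≈ 1.4 mA

Thevenize the base divider: V_Th = V_CC·R_2/(R_1+R_2) = 9.8×2.7/12.7 = 2.08 V, R_Th = R_1‖R_2 = 2.13 kΩ.
Base-emitter loop: V_Th = I_B·R_Th + V_BE + (β+1)I_B·R_E, so I_B = (2.08 − 0.7) / (2.13 + 201×1) = 0.00681 mA.
I_C = β·I_B = 200×0.00681 = 1.36 mA, and I_E = (β+1)I_B = 1.37 mA.
V_CE = V_CC − I_C·R_C − I_E·R_E = 9.8 − 1.36×3.3 − 1.37×1 = 3.94 V.
V_CE = 3.94 V > 0.2 V confirms active-region operation.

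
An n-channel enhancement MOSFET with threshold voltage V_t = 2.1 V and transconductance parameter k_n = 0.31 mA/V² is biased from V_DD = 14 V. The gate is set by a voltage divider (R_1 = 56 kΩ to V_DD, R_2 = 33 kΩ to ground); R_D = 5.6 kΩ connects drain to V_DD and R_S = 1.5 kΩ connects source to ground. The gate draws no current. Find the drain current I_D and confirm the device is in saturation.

V_G = V_DD·R_2/(R_1+R_2) = 14×33/89 = 5.19 V.
Assume saturation: I_D = (k_n/2)(V_GS − V_t)² with V_GS = V_G − I_D·R_S = 5.19 − 1.5·I_D.
Substituting gives 0.349·I_D² − 2.44·I_D + 1.48 = 0, with roots I_D = 0.672 or 6.32 mA.
The root I_D = 6.32 mA gives V_GS = -4.28 V ≤ V_t, so take I_D = 0.672 mA.
Then V_GS = 4.18 V and V_DS = V_DD − I_D(R_D+R_S) = 14 − 0.672×7.1 = 9.23 V.
Saturation requires V_DS ≥ V_GS − V_t = 2.08 V; 9.23 ≥ 2.08 ✓.

I_D ≈ 0.67 mA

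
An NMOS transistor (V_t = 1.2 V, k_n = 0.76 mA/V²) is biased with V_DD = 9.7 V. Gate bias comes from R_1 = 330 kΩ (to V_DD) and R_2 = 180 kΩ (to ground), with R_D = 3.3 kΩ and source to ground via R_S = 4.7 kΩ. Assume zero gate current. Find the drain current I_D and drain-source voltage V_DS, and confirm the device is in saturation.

I_D ≈ 0.29 mA, V_DS ≈ 7.4 V

V_G = V_DD·R_2/(R_1+R_2) = 9.7×180/510 = 3.42 V.
Assume saturation: I_D = (k_n/2)(V_GS − V_t)² with V_GS = V_G − I_D·R_S = 3.42 − 4.7·I_D.
Substituting gives 8.39·I_D² − 8.94·I_D + 1.88 = 0, with roots I_D = 0.288 or 0.777 mA.
The root I_D = 0.777 mA gives V_GS = -0.23 V ≤ V_t, so take I_D = 0.288 mA.
Then V_GS = 2.07 V and V_DS = V_DD − I_D(R_D+R_S) = 9.7 − 0.288×8 = 7.4 V.
Saturation requires V_DS ≥ V_GS − V_t = 0.87 V; 7.4 ≥ 0.87 ✓.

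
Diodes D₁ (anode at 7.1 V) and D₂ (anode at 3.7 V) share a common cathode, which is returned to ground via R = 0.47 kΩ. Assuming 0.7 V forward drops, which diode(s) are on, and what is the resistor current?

Only D₁ conducts; I_R ≈ 14 mA

Assume both conduct. Then node N would need to be at both 7.1−0.7 = 6.4 V and 3.7−0.7 = 3 V, which is impossible.
Assume only D₁ conducts: V_N = 7.1 − 0.7 = 6.4 V, so I_R = 6.4/0.47 = 13.6 mA.
Check D₂: its anode-to-cathode voltage is 3.7 − 6.4 = -2.7 V < 0.7 V, so it is off. The assumption is consistent.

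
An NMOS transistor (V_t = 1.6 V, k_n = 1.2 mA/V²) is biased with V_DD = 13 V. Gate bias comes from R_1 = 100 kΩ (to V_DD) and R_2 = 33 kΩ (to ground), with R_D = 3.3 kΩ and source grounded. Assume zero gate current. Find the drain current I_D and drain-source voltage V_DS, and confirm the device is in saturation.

I_D ≈ 1.6 mA, V_DS ≈ 7.8 V

V_G = V_DD·R_2/(R_1+R_2) = 13×33/133 = 3.23 V. With the source grounded, V_GS = V_G = 3.23 V.
Assume saturation: I_D = (k_n/2)(V_GS − V_t)² = (1.2/2)×(3.23 − 1.6)² = 0.6×1.63² = 1.59 mA.
V_DS = V_DD − I_D·R_D = 13 − 1.59×3.3 = 7.77 V.
Saturation requires V_DS ≥ V_GS − V_t = 1.63 V; 7.77 ≥ 1.63 ✓.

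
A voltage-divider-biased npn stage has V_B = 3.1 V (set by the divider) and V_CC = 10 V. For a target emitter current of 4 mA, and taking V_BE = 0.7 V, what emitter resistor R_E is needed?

V_E = V_B − V_BE = 3.1 − 0.7 = 2.4 V.
R_E = V_E / I_E = 2.4 / 4 = 0.6 kΩ.

R_E ≈ 0.6 kΩ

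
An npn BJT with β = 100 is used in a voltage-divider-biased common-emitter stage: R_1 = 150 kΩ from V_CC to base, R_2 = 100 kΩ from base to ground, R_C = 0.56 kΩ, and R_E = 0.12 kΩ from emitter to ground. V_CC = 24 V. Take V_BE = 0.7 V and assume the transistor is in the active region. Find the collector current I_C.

I_C ≈ 12 mA

Thevenize the base divider: V_Th = V_CC·R_2/(R_1+R_2) = 24×100/250 = 9.6 V, R_Th = R_1‖R_2 = 60 kΩ.
Base-emitter loop: V_Th = I_B·R_Th + V_BE + (β+1)I_B·R_E, so I_B = (9.6 − 0.7) / (60 + 101×0.12) = 0.123 mA.
I_C = β·I_B = 100×0.123 = 12.3 mA, and I_E = (β+1)I_B = 12.5 mA.
V_CE = V_CC − I_C·R_C − I_E·R_E = 24 − 12.3×0.56 − 12.5×0.12 = 15.6 V.
V_CE = 15.6 V > 0.2 V confirms active-region operation.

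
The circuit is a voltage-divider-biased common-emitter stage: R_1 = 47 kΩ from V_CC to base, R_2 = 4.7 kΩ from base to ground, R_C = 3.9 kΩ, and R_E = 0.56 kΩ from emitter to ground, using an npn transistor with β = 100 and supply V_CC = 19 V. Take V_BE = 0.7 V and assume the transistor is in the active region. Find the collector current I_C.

Thevenize the base divider: V_Th = V_CC·R_2/(R_1+R_2) = 19×4.7/51.7 = 1.73 V, R_Th = R_1‖R_2 = 4.27 kΩ.
Base-emitter loop: V_Th = I_B·R_Th + V_BE + (β+1)I_B·R_E, so I_B = (1.73 − 0.7) / (4.27 + 101×0.56) = 0.0169 mA.
I_C = β·I_B = 100×0.0169 = 1.69 mA, and I_E = (β+1)I_B = 1.71 mA.
V_CE = V_CC − I_C·R_C − I_E·R_E = 19 − 1.69×3.9 − 1.71×0.56 = 11.5 V.
V_CE = 11.5 V > 0.2 V confirms active-region operation.

I_C ≈ 1.7 mA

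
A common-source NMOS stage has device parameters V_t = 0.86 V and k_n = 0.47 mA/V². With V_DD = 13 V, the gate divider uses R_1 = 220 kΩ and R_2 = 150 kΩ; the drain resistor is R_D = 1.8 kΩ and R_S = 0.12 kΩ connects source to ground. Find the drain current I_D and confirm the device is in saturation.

V_G = V_DD·R_2/(R_1+R_2) = 13×150/370 = 5.27 V.
Assume saturation: I_D = (k_n/2)(V_GS − V_t)² with V_GS = V_G − I_D·R_S = 5.27 − 0.12·I_D.
Substituting gives 0.00338·I_D² − 1.25·I_D + 4.57 = 0, with roots I_D = 3.7 or 365 mA.
The root I_D = 365 mA gives V_GS = -38.6 V ≤ V_t, so take I_D = 3.7 mA.
Then V_GS = 4.83 V and V_DS = V_DD − I_D(R_D+R_S) = 13 − 3.7×1.92 = 5.9 V.
Saturation requires V_DS ≥ V_GS − V_t = 3.97 V; 5.9 ≥ 3.97 ✓.

I_D ≈ 3.7 mA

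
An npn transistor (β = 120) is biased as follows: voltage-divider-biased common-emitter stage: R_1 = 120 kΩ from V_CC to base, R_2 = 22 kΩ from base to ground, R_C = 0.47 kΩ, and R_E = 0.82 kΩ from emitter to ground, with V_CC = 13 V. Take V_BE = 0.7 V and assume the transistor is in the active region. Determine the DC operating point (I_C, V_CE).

Thevenize the base divider: V_Th = V_CC·R_2/(R_1+R_2) = 13×22/142 = 2.01 V, R_Th = R_1‖R_2 = 18.6 kΩ.
Base-emitter loop: V_Th = I_B·R_Th + V_BE + (β+1)I_B·R_E, so I_B = (2.01 − 0.7) / (18.6 + 121×0.82) = 0.0112 mA.
I_C = β·I_B = 120×0.0112 = 1.34 mA, and I_E = (β+1)I_B = 1.35 mA.
V_CE = V_CC − I_C·R_C − I_E·R_E = 13 − 1.34×0.47 − 1.35×0.82 = 11.3 V.
V_CE = 11.3 V > 0.2 V confirms active-region operation.

I_C ≈ 1.3 mA, V_CE ≈ 11 V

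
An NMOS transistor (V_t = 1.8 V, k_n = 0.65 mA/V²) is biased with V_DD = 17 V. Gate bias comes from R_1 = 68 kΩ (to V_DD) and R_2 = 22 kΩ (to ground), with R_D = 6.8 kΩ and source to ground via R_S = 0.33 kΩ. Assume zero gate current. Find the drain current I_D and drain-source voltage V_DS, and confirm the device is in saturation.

I_D ≈ 1.2 mA, V_DS ≈ 8.2 V

V_G = V_DD·R_2/(R_1+R_2) = 17×22/90 = 4.16 V.
Assume saturation: I_D = (k_n/2)(V_GS − V_t)² with V_GS = V_G − I_D·R_S = 4.16 − 0.33·I_D.
Substituting gives 0.0354·I_D² − 1.51·I_D + 1.8 = 0, with roots I_D = 1.23 or 41.3 mA.
The root I_D = 41.3 mA gives V_GS = -9.47 V ≤ V_t, so take I_D = 1.23 mA.
Then V_GS = 3.75 V and V_DS = V_DD − I_D(R_D+R_S) = 17 − 1.23×7.13 = 8.2 V.
Saturation requires V_DS ≥ V_GS − V_t = 1.95 V; 8.2 ≥ 1.95 ✓.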